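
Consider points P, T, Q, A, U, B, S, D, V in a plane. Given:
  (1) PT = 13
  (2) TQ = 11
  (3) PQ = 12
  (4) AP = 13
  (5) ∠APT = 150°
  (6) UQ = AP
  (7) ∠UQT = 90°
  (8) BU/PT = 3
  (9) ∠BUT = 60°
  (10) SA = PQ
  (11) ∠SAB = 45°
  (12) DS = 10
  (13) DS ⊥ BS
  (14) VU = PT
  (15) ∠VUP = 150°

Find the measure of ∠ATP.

Step 1: By the law of cosines on triangle TPA: TA² = 13² + 13² − 2·13·13·cos(150°) = 630.72, so TA ≈ 25.11.
Step 2: By the inverse law of cosines on triangle ATP: cos(∠ATP) = (25.11² + 13² − 13²) / (2·25.11·13) = 630.72/652.97 = 0.9659, so ∠ATP = 15°.

Therefore, the measure of angle ∠ATP = 15°.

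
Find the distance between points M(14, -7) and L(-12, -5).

d = sqrt((-26)^2 + (2)^2) = sqrt(680) = 2*sqrt(170)

2*sqrt(170)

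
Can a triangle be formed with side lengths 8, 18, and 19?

Check all three triangle inequalities:
8 + 18 = 26 > 19 ✓
8 + 19 = 27 > 18 ✓
18 + 19 = 37 > 8 ✓
All conditions hold, so these sides form a valid triangle.

Yes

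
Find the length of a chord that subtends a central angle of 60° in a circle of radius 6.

Chord = 2(6) sin(30°) = 6

6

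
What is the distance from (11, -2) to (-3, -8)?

The horizontal distance is |-3 - 11| = 14 and the vertical distance is |-8 - -2| = 6.
By the Pythagorean theorem, d = sqrt(14^2 + 6^2) = sqrt(232) = 2*sqrt(58).

2*sqrt(58)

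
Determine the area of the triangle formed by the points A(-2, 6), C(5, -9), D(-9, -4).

Using the Shoelace formula for a triangle:
Area = (1/2)|x0(y1 - y2) + x1(y2 - y0) + x2(y0 - y1)|
Area = (1/2)|-2(-9 - -4) + 5(-4 - 6) + -9(6 - -9)|
Area = (1/2)|10 + -50 + -135|
Area = (1/2)|-175|
Area = (1/2)(175)
Area = 175/2

175/2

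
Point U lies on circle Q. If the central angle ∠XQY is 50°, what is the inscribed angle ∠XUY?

By the inscribed angle theorem, the inscribed angle is half the central angle.
Inscribed angle = 50° / 2 = 25°

25°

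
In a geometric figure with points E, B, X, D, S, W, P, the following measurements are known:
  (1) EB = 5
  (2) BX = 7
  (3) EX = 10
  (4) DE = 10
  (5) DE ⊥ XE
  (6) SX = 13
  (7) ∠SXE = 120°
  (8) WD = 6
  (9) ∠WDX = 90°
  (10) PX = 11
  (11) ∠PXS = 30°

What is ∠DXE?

Step 1: By the law of cosines on triangle XED: XD² = 10² + 10² − 2·10·10·cos(90°) = 200, so XD = 10·√2.
Step 2: By the inverse law of cosines on triangle DXE: cos(∠DXE) = ((10·√2)² + 10² − 10²) / (2·10·√2·10) = 200/282.84 = 0.7071, so ∠DXE = 45°.

Therefore, the measure of angle ∠DXE = 45°.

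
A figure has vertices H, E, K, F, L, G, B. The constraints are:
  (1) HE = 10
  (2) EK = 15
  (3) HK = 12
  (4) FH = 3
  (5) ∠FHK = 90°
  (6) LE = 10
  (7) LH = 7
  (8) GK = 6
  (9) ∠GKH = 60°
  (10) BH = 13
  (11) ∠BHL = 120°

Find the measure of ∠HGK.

Step 1: By the law of cosines on triangle GKH: GH² = 6² + 12² − 2·6·12·cos(60°) = 108, so GH = 6·√3.
Step 2: By the inverse law of cosines on triangle HGK: cos(∠HGK) = ((6·√3)² + 6² − 12²) / (2·6·√3·6) = 0/124.71 = 0, so ∠HGK = 90°.

Therefore, the measure of angle ∠HGK = 90°.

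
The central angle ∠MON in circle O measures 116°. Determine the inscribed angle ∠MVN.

By the inscribed angle theorem, the inscribed angle is half the central angle.
Inscribed angle = 116° / 2 = 58°

58°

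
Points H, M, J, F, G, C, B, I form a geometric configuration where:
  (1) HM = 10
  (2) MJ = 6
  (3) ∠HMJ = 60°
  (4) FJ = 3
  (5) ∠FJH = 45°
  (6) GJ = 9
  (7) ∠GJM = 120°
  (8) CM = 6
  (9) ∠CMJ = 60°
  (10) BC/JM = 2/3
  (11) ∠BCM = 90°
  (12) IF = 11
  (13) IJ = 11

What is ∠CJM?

Step 1: By the law of cosines on triangle JMC: JC² = 6² + 6² − 2·6·6·cos(60°) = 36, so JC = 6.
Step 2: By the inverse law of cosines on triangle CJM: cos(∠CJM) = (6² + 6² − 6²) / (2·6·6) = 36/72 = 0.5, so ∠CJM = 60°.

Therefore, the measure of angle ∠CJM = 60°.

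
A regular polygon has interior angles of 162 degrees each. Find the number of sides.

Each interior angle of a regular n-gon is (n - 2) * 180 / n.
Setting this equal to 162:
(n - 2) * 180 / n = 162
Each exterior angle = 180 - 162 = 18 degrees.
Since exterior angles sum to 360: n = 360 / 18 = 20.

20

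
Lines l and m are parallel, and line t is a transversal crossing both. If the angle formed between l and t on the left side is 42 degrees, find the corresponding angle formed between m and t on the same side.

Corresponding angles are equal: 42 degrees.

42 degrees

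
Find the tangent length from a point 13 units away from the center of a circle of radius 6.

The tangent, radius, and line from the external point to the center form a right triangle.
The right angle is where the tangent meets the radius.
By the Pythagorean theorem: tangent² + 6² = 13²
tangent² = 169 - 36 = 133
tangent = sqrt(133)

sqrt(133)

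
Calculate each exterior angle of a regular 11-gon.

Each exterior angle of a regular n-gon is 360 / n.
For n = 11: 360 / 11 = 360/11 degrees.

360/11 degrees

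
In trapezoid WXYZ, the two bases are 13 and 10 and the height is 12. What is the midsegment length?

midsegment = (13 + 10) / 2 = 23 / 2 = 23/2

23/2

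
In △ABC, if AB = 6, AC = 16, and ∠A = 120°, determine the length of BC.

Law of cosines: BC^2 = 6^2 + 16^2 - 2(6)(16)cos(120°) = 388, so BC = 2*sqrt(97).

2*sqrt(97)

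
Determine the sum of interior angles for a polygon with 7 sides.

The sum of interior angles of an n-sided polygon is (n - 2) * 180.
For n = 7: (7 - 2) * 180 = 5 * 180 = 900 degrees.

900 degrees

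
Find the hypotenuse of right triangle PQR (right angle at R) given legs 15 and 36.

In a right triangle, the square of the hypotenuse equals the sum of the squares of the two legs.
The legs are 15 and 36, so the hypotenuse = sqrt(225 + 1296) = sqrt(1521) = 39.

39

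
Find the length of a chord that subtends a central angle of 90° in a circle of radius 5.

Chord length = 2r sin(θ/2)
= 2 × 5 × sin(90°/2)
= 2 × 5 × sin(45°)
= 5*sqrt(2)

5*sqrt(2)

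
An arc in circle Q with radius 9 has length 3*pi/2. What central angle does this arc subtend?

Arc length L = 2πr × θ/360, so θ = 360L / (2πr).
θ = 360 × 3*pi/2 / (2π × 9)
θ = 30°
θ = 30°

30°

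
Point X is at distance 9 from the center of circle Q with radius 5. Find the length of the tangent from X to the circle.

tangent = √(d² - r²) = √(9² - 5²) = √(81 - 25) = √56 = 2*sqrt(14)

2*sqrt(14)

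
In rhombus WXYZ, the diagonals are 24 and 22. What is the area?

The diagonals of a rhombus divide it into four right triangles.
Each triangle has legs 24/ 2 = 12 and 22/2 = 11, so each has area (1/2)*12*11 = 66.
Four such triangles give total area = (d1 * d2) / 2 = 264.

264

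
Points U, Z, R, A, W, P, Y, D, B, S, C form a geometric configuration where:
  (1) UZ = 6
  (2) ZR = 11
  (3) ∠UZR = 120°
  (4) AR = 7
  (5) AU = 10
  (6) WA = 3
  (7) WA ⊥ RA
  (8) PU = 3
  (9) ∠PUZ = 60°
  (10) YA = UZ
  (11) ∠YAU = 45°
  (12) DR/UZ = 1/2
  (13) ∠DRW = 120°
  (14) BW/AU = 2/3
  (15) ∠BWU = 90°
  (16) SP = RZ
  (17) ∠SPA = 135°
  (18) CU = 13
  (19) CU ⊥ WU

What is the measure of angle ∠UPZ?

Step 1: By the law of cosines on triangle PUZ: PZ² = 3² + 6² − 2·3·6·cos(60°) = 27, so PZ = 3·√3.
Step 2: By the inverse law of cosines on triangle UPZ: cos(∠UPZ) = (3² + (3·√3)² − 6²) / (2·3·3·√3) = 0/31.18 = 0, so ∠UPZ = 90°.

Therefore, the measure of angle ∠UPZ = 90°.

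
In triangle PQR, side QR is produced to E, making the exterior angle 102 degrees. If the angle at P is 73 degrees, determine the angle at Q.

The exterior angle theorem states that an exterior angle equals the sum of the two non-adjacent interior angles.
So 102 = 73 + angle Q, which gives angle Q = 102 - 73 = 29 degrees.

29 degrees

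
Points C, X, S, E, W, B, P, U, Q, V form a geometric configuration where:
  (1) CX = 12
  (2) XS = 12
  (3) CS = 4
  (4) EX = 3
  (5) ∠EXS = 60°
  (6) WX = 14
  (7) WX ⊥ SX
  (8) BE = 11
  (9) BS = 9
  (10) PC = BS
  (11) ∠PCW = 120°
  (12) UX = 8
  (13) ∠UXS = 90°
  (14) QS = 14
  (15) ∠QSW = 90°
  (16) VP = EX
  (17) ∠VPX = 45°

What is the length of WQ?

Step 1: By the law of cosines on triangle SXW: SW² = 12² + 14² − 2·12·14·cos(90°) = 340, so SW = 2·√85.
Step 2: By the law of cosines on triangle WSQ: WQ² = (2·√85)² + 14² − 2·2·√85·14·cos(90°) = 536, so WQ = 2·√134.

Therefore, the length of WQ = 2·√134.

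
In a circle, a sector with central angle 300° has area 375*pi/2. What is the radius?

r² = 360 × 375*pi/2 / (π × 300) = 225, so r = 15.

15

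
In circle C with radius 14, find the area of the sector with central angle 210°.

Sector area = πr² × θ/360
= π × 14² × 7/12
= π × 196 × 7/12
= 343*pi/3

343*pi/3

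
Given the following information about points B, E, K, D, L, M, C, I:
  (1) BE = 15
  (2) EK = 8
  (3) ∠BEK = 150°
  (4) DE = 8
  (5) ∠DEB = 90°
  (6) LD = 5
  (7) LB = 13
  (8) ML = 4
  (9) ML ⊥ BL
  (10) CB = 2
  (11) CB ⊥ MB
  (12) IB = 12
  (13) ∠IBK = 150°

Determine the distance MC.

Step 1: By the law of cosines on triangle BLM: BM² = 13² + 4² − 2·13·4·cos(90°) = 185, so BM = √185.
Step 2: By the law of cosines on triangle MBC: MC² = √185² + 2² − 2·√185·2·cos(90°) = 189, so MC = 3·√21.

Therefore, the length of MC = 3·√21.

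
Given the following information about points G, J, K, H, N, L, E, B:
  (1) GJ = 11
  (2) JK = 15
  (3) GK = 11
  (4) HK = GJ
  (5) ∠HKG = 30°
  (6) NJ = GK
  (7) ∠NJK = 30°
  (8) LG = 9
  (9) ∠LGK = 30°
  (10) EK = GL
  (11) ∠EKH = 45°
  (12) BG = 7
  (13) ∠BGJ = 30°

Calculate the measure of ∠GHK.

From the given relations: HK = GJ = 11.
Step 1: By the law of cosines on triangle HKG: HG² = 11² + 11² − 2·11·11·cos(30°) = 32.42, so HG ≈ 5.69.
Step 2: By the inverse law of cosines on triangle GHK: cos(∠GHK) = (5.69² + 11² − 11²) / (2·5.69·11) = 32.42/125.27 = 0.2588, so ∠GHK = 75°.

Therefore, the measure of angle ∠GHK = 75°.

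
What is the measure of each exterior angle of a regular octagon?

Each exterior angle of a regular n-gon is 360 / n.
For n = 8: 360 / 8 = 45 degrees.

45 degrees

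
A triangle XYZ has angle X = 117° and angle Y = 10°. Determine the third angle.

Let angle Z = x. Then 117 + 10 + x = 180.
x = 180 - 127 = 53 degrees.

53 degrees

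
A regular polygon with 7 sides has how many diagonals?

The number of diagonals in an n-gon is n(n - 3)/2.
For n = 7: 7(7 - 3)/2 = 7 × 4 / 2 = 14.

14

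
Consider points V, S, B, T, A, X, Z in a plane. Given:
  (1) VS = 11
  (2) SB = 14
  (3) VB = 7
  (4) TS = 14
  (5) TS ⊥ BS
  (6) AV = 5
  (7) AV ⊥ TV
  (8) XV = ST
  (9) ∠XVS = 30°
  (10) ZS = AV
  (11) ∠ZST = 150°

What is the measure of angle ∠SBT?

Step 1: By the law of cosines on triangle BST: BT² = 14² + 14² − 2·14·14·cos(90°) = 392, so BT = 14·√2.
Step 2: By the inverse law of cosines on triangle SBT: cos(∠SBT) = (14² + (14·√2)² − 14²) / (2·14·14·√2) = 392/554.37 = 0.7071, so ∠SBT = 45°.

Therefore, the measure of angle ∠SBT = 45°.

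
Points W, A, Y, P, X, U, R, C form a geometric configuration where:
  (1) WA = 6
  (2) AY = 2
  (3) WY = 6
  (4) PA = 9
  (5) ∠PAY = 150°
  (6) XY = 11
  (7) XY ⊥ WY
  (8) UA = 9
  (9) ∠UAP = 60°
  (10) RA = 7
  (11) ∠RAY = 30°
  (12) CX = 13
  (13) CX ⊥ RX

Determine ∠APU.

Step 1: By the law of cosines on triangle PAU: PU² = 9² + 9² − 2·9·9·cos(60°) = 81, so PU = 9.
Step 2: By the inverse law of cosines on triangle APU: cos(∠APU) = (9² + 9² − 9²) / (2·9·9) = 81/162 = 0.5, so ∠APU = 60°.

Therefore, the measure of angle ∠APU = 60°.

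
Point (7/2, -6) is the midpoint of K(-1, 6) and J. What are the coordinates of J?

Using the midpoint formula: M = ((x1 + x2)/2, (y1 + y2)/2)
We know M = (7/2, -6) and K = (-1, 6)
For x: 7/2 = (-1 + x2)/2, so x2 = 2*7/2 - -1 = 8
For y: -6 = (6 + y2)/2, so y2 = 2*-6 - 6 = -18
J = (8, -18)

(8, -18)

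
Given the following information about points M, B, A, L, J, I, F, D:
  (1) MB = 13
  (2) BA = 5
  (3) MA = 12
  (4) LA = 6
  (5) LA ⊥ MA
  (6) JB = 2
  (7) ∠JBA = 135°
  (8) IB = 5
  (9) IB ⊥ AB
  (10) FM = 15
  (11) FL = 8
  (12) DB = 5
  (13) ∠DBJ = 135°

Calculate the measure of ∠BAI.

Step 1: By the law of cosines on triangle ABI: AI² = 5² + 5² − 2·5·5·cos(90°) = 50, so AI = 5·√2.
Step 2: By the inverse law of cosines on triangle BAI: cos(∠BAI) = (5² + (5·√2)² − 5²) / (2·5·5·√2) = 50/70.71 = 0.7071, so ∠BAI = 45°.

Therefore, the measure of angle ∠BAI = 45°.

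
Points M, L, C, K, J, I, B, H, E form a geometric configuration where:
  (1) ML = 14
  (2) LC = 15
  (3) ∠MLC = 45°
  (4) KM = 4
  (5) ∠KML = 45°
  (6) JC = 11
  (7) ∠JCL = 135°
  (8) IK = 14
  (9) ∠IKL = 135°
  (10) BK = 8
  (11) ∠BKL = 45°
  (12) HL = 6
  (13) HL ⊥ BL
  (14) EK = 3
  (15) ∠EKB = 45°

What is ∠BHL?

Step 1: By the law of cosines on triangle LMK: LK² = 14² + 4² − 2·14·4·cos(45°) = 132.8, so LK ≈ 11.52.
Step 2: By the law of cosines on triangle LKB: LB² = 11.52² + 8² − 2·11.52·8·cos(45°) = 66.42, so LB ≈ 8.15.
Step 3: By the law of cosines on triangle HLB: HB² = 6² + 8.15² − 2·6·8.15·cos(90°) = 102.42, so HB ≈ 10.12.
Step 4: By the inverse law of cosines on triangle BHL: cos(∠BHL) = (10.12² + 6² − 8.15²) / (2·10.12·6) = 72/121.45 = 0.5929, so ∠BHL = 53.64°.

Therefore, the measure of angle ∠BHL = 53.64°.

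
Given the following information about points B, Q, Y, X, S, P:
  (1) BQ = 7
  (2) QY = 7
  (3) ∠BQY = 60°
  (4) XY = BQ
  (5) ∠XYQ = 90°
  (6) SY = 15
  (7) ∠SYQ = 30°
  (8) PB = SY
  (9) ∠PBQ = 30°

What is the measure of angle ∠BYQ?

Step 1: By the law of cosines on triangle YQB: YB² = 7² + 7² − 2·7·7·cos(60°) = 49, so YB = 7.
Step 2: By the inverse law of cosines on triangle BYQ: cos(∠BYQ) = (7² + 7² − 7²) / (2·7·7) = 49/98 = 0.5, so ∠BYQ = 60°.

Therefore, the measure of angle ∠BYQ = 60°.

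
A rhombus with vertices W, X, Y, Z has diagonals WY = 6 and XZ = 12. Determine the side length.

Half-diagonals are 3 and 6. side = sqrt(3^2 + 6^2) = sqrt(45) = 3*sqrt(5)

3*sqrt(5)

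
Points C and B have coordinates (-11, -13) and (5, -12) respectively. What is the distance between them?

d = sqrt((5 - -11)^2 + (-12 - -13)^2)
d = sqrt(16^2 + 1^2)
d = sqrt(256 + 1)
d = sqrt(257)

sqrt(257)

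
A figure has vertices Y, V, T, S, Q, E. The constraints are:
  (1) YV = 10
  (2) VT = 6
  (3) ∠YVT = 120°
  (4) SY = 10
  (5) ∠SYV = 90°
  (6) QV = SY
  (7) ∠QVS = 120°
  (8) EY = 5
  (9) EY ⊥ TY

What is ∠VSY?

Step 1: By the law of cosines on triangle SYV: SV² = 10² + 10² − 2·10·10·cos(90°) = 200, so SV = 10·√2.
Step 2: By the inverse law of cosines on triangle VSY: cos(∠VSY) = ((10·√2)² + 10² − 10²) / (2·10·√2·10) = 200/282.84 = 0.7071, so ∠VSY = 45°.

Therefore, the measure of angle ∠VSY = 45°.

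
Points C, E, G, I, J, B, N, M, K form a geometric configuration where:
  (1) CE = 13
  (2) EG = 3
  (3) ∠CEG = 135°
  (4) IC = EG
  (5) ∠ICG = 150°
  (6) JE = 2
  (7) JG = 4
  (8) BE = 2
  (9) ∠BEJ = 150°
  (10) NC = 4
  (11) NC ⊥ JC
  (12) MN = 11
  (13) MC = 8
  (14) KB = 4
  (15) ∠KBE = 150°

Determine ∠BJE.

Step 1: By the law of cosines on triangle JEB: JB² = 2² + 2² − 2·2·2·cos(150°) = 14.93, so JB ≈ 3.86.
Step 2: By the inverse law of cosines on triangle BJE: cos(∠BJE) = (3.86² + 2² − 2²) / (2·3.86·2) = 14.93/15.45 = 0.9659, so ∠BJE = 15°.

Therefore, the measure of angle ∠BJE = 15°.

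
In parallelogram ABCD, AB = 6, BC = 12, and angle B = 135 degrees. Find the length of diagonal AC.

The diagonal of a parallelogram can be found by treating two adjacent sides and the diagonal as a triangle.
Applying the law of cosines with sides 6, 12 and included angle 135°:
d^2 = 36 + 144 - 144*cos(135°) = 72*sqrt(2) + 180
d = 6*sqrt(2*sqrt(2) + 5)

6*sqrt(2*sqrt(2) + 5)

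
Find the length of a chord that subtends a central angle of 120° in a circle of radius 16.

Drop a perpendicular from the center to the chord, bisecting both the chord and the central angle.
Each half-chord = r sin(θ/2) = 16 sin(60°).
The full chord = 2 × 16 × sin(60°) = 16*sqrt(3).

16*sqrt(3)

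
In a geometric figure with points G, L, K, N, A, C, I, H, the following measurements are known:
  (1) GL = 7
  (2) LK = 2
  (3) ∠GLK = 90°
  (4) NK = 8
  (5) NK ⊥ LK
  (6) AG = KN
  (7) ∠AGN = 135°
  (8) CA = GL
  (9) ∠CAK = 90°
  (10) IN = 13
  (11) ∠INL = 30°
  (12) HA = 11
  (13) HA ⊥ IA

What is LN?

Step 1: By the law of cosines on triangle LKN: LN² = 2² + 8² − 2·2·8·cos(90°) = 68, so LN = 2·√17.

Therefore, the length of LN = 2·√17.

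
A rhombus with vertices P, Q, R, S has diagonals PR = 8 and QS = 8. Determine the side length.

The diagonals of a rhombus bisect each other at right angles.
Half-diagonals: 8/2 = 4 and 8/2 = 4
side = sqrt(4^2 + 4^2)
side = sqrt(16 + 16)
side = sqrt(32) = 4*sqrt(2)

4*sqrt(2)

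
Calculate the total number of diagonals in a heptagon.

Total line segments between 7 vertices = C(7,2) = 21.
Subtract the 7 sides: 21 - 7 = 14 diagonals.

14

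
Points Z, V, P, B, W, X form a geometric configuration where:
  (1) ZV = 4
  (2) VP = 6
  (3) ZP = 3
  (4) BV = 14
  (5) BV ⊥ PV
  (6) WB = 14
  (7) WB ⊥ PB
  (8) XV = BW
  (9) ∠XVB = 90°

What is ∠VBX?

From the given relations: XV = BW = 14.
Step 1: By the law of cosines on triangle BVX: BX² = 14² + 14² − 2·14·14·cos(90°) = 392, so BX = 14·√2.
Step 2: By the inverse law of cosines on triangle VBX: cos(∠VBX) = (14² + (14·√2)² − 14²) / (2·14·14·√2) = 392/554.37 = 0.7071, so ∠VBX = 45°.

Therefore, the measure of angle ∠VBX = 45°.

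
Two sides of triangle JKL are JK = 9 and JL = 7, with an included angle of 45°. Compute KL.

Law of cosines: KL^2 = 9^2 + 7^2 - 2(9)(7)cos(45°) = 130 - 63*sqrt(2), so KL = sqrt(130 - 63*sqrt(2)).

sqrt(130 - 63*sqrt(2))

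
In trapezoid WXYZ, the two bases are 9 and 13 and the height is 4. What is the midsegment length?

midsegment = (9 + 13) / 2 = 22 / 2 = 11

11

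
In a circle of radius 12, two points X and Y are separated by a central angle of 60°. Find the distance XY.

Drop a perpendicular from the center to the chord, bisecting both the chord and the central angle.
Each half-chord = r sin(θ/2) = 12 sin(30°).
The full chord = 2 × 12 × sin(30°) = 12.

12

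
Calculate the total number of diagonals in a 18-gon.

The number of diagonals in an n-gon is n(n - 3)/2.
For n = 18: 18(18 - 3)/2 = 18 × 15 / 2 = 135.

135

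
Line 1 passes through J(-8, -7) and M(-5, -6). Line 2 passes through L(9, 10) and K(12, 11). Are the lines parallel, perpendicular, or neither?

Slope of line 1: m1 = (-6 - -7)/(-5 - -8) = 1/3 = 1/3
Slope of line 2: m2 = (11 - 10)/(12 - 9) = 1/3 = 1/3
Since m1 = m2 = 1/3, the lines are parallel.

Parallel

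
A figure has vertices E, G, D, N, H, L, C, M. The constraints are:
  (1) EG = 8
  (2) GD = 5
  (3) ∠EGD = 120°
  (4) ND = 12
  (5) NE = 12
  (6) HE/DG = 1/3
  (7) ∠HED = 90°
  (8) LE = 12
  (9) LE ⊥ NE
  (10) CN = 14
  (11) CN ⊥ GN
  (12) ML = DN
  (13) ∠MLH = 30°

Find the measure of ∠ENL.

Step 1: By the law of cosines on triangle NEL: NL² = 12² + 12² − 2·12·12·cos(90°) = 288, so NL = 12·√2.
Step 2: By the inverse law of cosines on triangle ENL: cos(∠ENL) = (12² + (12·√2)² − 12²) / (2·12·12·√2) = 288/407.29 = 0.7071, so ∠ENL = 45°.

Therefore, the measure of angle ∠ENL = 45°.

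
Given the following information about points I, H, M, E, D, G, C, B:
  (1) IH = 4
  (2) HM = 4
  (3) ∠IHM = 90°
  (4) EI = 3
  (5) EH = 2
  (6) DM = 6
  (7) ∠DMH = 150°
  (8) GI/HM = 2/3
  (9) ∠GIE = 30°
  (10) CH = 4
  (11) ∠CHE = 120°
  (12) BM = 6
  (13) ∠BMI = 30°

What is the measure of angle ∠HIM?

Step 1: By the law of cosines on triangle IHM: IM² = 4² + 4² − 2·4·4·cos(90°) = 32, so IM = 4·√2.
Step 2: By the inverse law of cosines on triangle HIM: cos(∠HIM) = (4² + (4·√2)² − 4²) / (2·4·4·√2) = 32/45.25 = 0.7071, so ∠HIM = 45°.

Therefore, the measure of angle ∠HIM = 45°.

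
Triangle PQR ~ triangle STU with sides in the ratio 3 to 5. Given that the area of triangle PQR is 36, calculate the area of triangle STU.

The ratio of areas of similar triangles = (side ratio)^2.
Side ratio = 3:5, so area ratio = 9:25.
Area of STU / Area of PQR = 25/9
Area of STU = 36 * 25/9 = 100

100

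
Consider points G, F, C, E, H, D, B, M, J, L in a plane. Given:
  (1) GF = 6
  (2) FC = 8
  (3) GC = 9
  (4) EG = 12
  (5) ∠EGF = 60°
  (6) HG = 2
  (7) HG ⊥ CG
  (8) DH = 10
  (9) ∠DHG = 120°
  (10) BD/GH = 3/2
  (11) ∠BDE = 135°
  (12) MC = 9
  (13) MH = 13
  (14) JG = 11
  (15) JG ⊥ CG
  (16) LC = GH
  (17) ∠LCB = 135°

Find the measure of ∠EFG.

Step 1: By the law of cosines on triangle FGE: FE² = 6² + 12² − 2·6·12·cos(60°) = 108, so FE = 6·√3.
Step 2: By the inverse law of cosines on triangle EFG: cos(∠EFG) = ((6·√3)² + 6² − 12²) / (2·6·√3·6) = 0/124.71 = 0, so ∠EFG = 90°.

Therefore, the measure of angle ∠EFG = 90°.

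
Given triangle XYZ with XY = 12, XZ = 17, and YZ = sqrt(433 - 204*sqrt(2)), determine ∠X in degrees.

cos(X) = (12² + 17² - (sqrt(433 - 204*sqrt(2)))²) / (2 × 12 × 17) = sqrt(2)/2, so X = arccos(sqrt(2)/2) = 45°.

45°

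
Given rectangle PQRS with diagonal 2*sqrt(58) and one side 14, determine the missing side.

The diagonal of a rectangle forms a right triangle with the two sides.
Rearranging the Pythagorean theorem: missing side = sqrt(d^2 - known^2).
= sqrt(232 - 196) = sqrt(36) = 6.

6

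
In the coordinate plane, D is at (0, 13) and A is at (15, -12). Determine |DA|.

d = sqrt((15 - 0)^2 + (-12 - 13)^2)
d = sqrt(15^2 + -25^2)
d = sqrt(225 + 625)
d = sqrt(850) = 5*sqrt(34)

5*sqrt(34)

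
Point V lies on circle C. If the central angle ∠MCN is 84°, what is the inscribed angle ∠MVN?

By the inscribed angle theorem, the inscribed angle is half the central angle.
Inscribed angle = 84° / 2 = 42°

42°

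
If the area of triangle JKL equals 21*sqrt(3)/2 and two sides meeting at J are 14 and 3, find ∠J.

From the SAS area formula Area = (1/2)ab sin(C), rearranging gives sin(C) = 2*Area/(ab).
sin(C) = 2 * 21*sqrt(3)/2 / (42) = sqrt(3)/2.
Therefore C = arcsin(sqrt(3)/2) = 60°.
Since sin(180° - C) = sin(C), the obtuse angle 120° gives the same area, so C = 60° or C = 120°.

60° or 120°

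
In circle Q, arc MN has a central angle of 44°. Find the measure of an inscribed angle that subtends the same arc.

By the inscribed angle theorem, the inscribed angle is half the central angle.
Inscribed angle = 44° / 2 = 22°

22°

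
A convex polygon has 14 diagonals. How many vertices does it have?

Using d = n(n - 3)/2, we solve 14 = n(n - 3)/2.
So n(n - 3) = 28.
Testing n = 7: 7 * 4 = 28 = 28. Correct.
The polygon has 7 sides.

7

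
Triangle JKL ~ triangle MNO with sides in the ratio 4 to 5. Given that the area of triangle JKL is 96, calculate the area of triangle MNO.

The ratio of areas of similar triangles = (side ratio)^2.
Side ratio = 4:5, so area ratio = 16:25.
Area of MNO / Area of JKL = 25/16
Area of MNO = 96 * 25/16 = 150

150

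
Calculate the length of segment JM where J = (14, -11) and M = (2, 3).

d = sqrt((2 - 14)^2 + (3 - -11)^2)
d = sqrt(-12^2 + 14^2)
d = sqrt(144 + 196)
d = sqrt(340) = 2*sqrt(85)

2*sqrt(85)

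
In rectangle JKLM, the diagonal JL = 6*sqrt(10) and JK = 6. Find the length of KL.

The diagonal of a rectangle forms a right triangle with the two sides.
Rearranging the Pythagorean theorem: missing side = sqrt(d^2 - known^2).
= sqrt(360 - 36) = sqrt(324) = 18.

18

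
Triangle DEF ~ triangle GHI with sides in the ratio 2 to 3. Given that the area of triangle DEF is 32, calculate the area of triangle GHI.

Area ratio = (2/3)^2 = 4/9. Area of GHI = 32 * 9/4 = 72.

72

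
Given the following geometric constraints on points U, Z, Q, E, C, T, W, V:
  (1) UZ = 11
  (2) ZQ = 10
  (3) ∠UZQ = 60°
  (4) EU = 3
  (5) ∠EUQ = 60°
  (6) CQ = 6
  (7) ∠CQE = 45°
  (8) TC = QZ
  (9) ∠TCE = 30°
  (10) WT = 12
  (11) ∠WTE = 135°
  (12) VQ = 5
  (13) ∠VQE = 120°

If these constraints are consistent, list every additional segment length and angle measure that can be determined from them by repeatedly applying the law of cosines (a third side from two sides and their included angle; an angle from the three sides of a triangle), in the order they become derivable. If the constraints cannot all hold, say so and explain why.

The constraints are consistent. Derivable facts, in order:
After 1 step:
- UQ = √111
After 2 steps:
- QE ≈ 9.4
- ∠QUZ = 55.28°
- ∠UQZ = 64.72°
After 3 steps:
- EC ≈ 6.68
- EV ≈ 12.66
- ∠EQU = 16.04°
- ∠QEU = 103.96°
After 4 steps:
- ET ≈ 5.38
- ∠CEQ = 39.43°
- ∠ECQ = 95.57°
- ∠EVQ = 40.01°
- ∠QEV = 19.99°
After 5 steps:
- EW ≈ 16.25
- ∠CET = 111.61°
- ∠CTE = 38.39°
After 6 steps:
- ∠EWT = 13.53°
- ∠TEW = 31.47°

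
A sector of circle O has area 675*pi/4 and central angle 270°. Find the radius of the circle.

r² = 360 × 675*pi/4 / (π × 270) = 225, so r = 15.

15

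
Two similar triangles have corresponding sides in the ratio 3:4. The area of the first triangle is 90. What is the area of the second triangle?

For similar figures, the area ratio equals the square of the side ratio.
Side ratio (the first triangle to the second triangle) = 3:4, so area ratio = 3^2:4^2 = 9:16.
If the area of the first triangle is 90, then the area of the second triangle = 90 * (16/9) = 160.

160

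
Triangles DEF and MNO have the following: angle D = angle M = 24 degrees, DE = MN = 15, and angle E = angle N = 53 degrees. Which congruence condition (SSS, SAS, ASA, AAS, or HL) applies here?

The given information provides:
angle D = angle M = 24 degrees, DE = MN = 15, and angle E = angle N = 53 degrees
This matches the ASA congruence theorem.
Two pairs of corresponding angles and the included side are equal (Angle-Side-Angle).

ASA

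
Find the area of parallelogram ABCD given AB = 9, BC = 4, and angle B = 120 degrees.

The area of a parallelogram equals the product of two adjacent sides times the sine of the included angle.
This is because the height equals 4 * sin(120°) = 2*sqrt(3).
Area = 9 * 2*sqrt(3) = 18*sqrt(3)

18*sqrt(3)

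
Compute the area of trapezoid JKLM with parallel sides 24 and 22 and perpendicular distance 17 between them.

A trapezoid's area equals the midsegment times the height.
The midsegment is (24 + 22) / 2 = 23.
Area = 23 * 17 = 391.

391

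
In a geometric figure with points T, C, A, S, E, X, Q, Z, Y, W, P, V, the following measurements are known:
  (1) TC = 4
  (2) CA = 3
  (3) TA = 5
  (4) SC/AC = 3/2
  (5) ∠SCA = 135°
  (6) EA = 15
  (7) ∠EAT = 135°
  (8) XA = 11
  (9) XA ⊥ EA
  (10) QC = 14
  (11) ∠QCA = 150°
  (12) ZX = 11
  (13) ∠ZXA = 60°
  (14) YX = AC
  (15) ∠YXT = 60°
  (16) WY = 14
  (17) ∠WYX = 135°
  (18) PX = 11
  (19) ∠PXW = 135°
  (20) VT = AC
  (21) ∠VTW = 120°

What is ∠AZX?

Step 1: By the law of cosines on triangle ZXA: ZA² = 11² + 11² − 2·11·11·cos(60°) = 121, so ZA = 11.
Step 2: By the inverse law of cosines on triangle AZX: cos(∠AZX) = (11² + 11² − 11²) / (2·11·11) = 121/242 = 0.5, so ∠AZX = 60°.

Therefore, the measure of angle ∠AZX = 60°.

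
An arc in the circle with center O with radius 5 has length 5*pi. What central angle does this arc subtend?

θ = 360 × 5*pi / (2π × 5) = 180° (rearranging arc length formula).

180°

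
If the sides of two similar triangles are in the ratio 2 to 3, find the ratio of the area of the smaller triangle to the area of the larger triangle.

The ratio of areas of similar triangles equals the square of the side ratio.
Side ratio = 2:3
Area ratio = (2/3)^2 = 4/9 = 4:9

4:9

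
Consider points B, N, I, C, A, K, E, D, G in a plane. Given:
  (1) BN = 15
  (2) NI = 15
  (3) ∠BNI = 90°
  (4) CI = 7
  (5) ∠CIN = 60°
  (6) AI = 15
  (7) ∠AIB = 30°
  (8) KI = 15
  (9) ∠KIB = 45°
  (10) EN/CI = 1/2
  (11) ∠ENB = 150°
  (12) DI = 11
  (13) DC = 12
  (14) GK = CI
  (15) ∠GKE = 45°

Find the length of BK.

Step 1: By the law of cosines on triangle BNI: BI² = 15² + 15² − 2·15·15·cos(90°) = 450, so BI = 15·√2.
Step 2: By the law of cosines on triangle BIK: BK² = (15·√2)² + 15² − 2·15·√2·15·cos(45°) = 225, so BK = 15.

Therefore, the length of BK = 15.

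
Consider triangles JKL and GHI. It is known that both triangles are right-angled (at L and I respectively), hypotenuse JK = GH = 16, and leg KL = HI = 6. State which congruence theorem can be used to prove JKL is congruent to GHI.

The given information provides:
both triangles are right-angled (at L and I respectively), hypotenuse JK = GH = 16, and leg KL = HI = 6
This matches the HL congruence theorem.
The hypotenuse and one leg of two right triangles are equal (Hypotenuse-Leg).

HL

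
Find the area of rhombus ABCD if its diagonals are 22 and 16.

The diagonals of a rhombus divide it into four right triangles.
Each triangle has legs 22/ 2 = 11 and 16/2 = 8, so each has area (1/2)*11*8 = 44.
Four such triangles give total area = (d1 * d2) / 2 = 176.

176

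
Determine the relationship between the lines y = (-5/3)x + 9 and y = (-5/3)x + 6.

Slope of line 1: m1 = -5/3
Slope of line 2: m2 = -5/3
Two lines are parallel if and only if they have equal slopes (or both are vertical).
Here m1 = m2 = -5/3, confirming the lines are parallel.

Parallel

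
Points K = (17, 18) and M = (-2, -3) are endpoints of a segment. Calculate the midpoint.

The midpoint is the average of the coordinates:
x: (17 + -2)/2 = 15/2
y: (18 + -3)/2 = 15/2
Midpoint = (15/2, 15/2)

(15/2, 15/2)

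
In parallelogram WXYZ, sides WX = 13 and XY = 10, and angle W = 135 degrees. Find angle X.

Opposite sides of a parallelogram are parallel, so consecutive angles form co-interior angles on a transversal.
Co-interior angles sum to 180°, giving angle X = 180 - 135 = 45 degrees.

45 degrees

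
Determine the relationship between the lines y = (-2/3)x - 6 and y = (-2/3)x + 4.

Slope of line 1: m1 = -2/3
Slope of line 2: m2 = -2/3
m1 = m2, so the lines are parallel.

Parallel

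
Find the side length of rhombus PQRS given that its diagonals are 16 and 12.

Half-diagonals are 8 and 6. side = sqrt(8^2 + 6^2) = sqrt(100) = 10

10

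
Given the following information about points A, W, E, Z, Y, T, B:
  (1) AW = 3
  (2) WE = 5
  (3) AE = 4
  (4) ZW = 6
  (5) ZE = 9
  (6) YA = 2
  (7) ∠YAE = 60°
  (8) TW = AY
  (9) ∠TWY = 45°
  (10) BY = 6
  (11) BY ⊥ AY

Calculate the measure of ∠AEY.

Step 1: By the law of cosines on triangle EAY: EY² = 4² + 2² − 2·4·2·cos(60°) = 12, so EY = 2·√3.
Step 2: By the inverse law of cosines on triangle AEY: cos(∠AEY) = (4² + (2·√3)² − 2²) / (2·4·2·√3) = 24/27.71 = 0.866, so ∠AEY = 30°.

Therefore, the measure of angle ∠AEY = 30°.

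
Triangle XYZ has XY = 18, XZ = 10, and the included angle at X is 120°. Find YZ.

Law of cosines: YZ^2 = 18^2 + 10^2 - 2(18)(10)cos(120°) = 604, so YZ = 2*sqrt(151).

2*sqrt(151)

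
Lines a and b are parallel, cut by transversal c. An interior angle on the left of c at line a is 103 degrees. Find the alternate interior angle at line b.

Alternate interior angles lie on opposite sides of the transversal, between the parallel lines.
By the alternate interior angle theorem, they are equal: 103 degrees.

103 degrees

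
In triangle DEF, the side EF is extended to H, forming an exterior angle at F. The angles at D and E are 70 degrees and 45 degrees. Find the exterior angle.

By the exterior angle theorem, an exterior angle of a triangle equals the sum of the two remote interior angles.
Exterior angle = angle D + angle E
Exterior angle = 70 + 45 = 115 degrees

115 degrees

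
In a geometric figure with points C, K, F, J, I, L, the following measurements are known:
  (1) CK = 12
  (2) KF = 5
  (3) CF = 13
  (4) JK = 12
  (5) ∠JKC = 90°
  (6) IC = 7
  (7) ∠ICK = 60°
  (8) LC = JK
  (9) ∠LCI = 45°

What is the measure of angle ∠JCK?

Step 1: By the law of cosines on triangle CKJ: CJ² = 12² + 12² − 2·12·12·cos(90°) = 288, so CJ = 12·√2.
Step 2: By the inverse law of cosines on triangle JCK: cos(∠JCK) = ((12·√2)² + 12² − 12²) / (2·12·√2·12) = 288/407.29 = 0.7071, so ∠JCK = 45°.

Therefore, the measure of angle ∠JCK = 45°.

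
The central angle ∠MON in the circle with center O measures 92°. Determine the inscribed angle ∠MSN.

Inscribed angle = 92° / 2 = 46° (inscribed angle theorem).

46°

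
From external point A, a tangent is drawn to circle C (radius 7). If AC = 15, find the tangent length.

tangent = √(d² - r²) = √(15² - 7²) = √(225 - 49) = √176 = 4*sqrt(11)

4*sqrt(11)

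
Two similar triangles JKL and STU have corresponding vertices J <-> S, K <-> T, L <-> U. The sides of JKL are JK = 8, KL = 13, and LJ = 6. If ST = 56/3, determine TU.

Similar triangles have proportional sides. Setting up the proportion:
ST / JK = TU / KL
56/3 / 8 = TU / 13
TU = 13 * 56/3 / 8 = 91/3.

91/3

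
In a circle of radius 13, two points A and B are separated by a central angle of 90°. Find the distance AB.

Drop a perpendicular from the center to the chord, bisecting both the chord and the central angle.
Each half-chord = r sin(θ/2) = 13 sin(45°).
The full chord = 2 × 13 × sin(45°) = 13*sqrt(2).

13*sqrt(2)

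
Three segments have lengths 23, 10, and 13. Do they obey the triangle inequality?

The longest side is 23. The other two sides sum to 10 + 13 = 23.
Since 23 ≤ 23, the two shorter sides cannot reach around to close the triangle.

No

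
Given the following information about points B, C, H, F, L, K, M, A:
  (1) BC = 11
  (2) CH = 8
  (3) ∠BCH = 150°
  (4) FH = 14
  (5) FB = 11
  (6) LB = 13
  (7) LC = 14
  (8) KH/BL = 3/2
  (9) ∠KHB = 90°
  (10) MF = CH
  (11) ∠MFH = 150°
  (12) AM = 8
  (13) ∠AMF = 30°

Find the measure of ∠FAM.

From the given relations: MF = CH = 8.
Step 1: By the law of cosines on triangle AMF: AF² = 8² + 8² − 2·8·8·cos(30°) = 17.15, so AF ≈ 4.14.
Step 2: By the inverse law of cosines on triangle FAM: cos(∠FAM) = (4.14² + 8² − 8²) / (2·4.14·8) = 17.15/66.26 = 0.2588, so ∠FAM = 75°.

Therefore, the measure of angle ∠FAM = 75°.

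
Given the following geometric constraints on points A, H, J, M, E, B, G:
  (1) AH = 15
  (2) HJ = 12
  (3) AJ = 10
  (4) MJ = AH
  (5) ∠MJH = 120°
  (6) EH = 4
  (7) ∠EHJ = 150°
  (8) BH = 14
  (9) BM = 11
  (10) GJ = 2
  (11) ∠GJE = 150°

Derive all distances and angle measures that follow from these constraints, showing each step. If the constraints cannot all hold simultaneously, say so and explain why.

The constraints are consistent.

From the given relations:
  MJ = AH = 15

Step 1: From HJ = 12, JM = 15, and ∠HJM = 120°, by the law of cosines:
  HM² = HJ² + JM² - 2·HJ·JM·cos(120°) = 144 + 225 + 180 = 549
  HM = 3·√61

Step 2: From JH = 12, HE = 4, and ∠JHE = 150°, by the law of cosines:
  JE² = JH² + HE² - 2·JH·HE·cos(150°) = 144 + 16 + 83.14 = 243.1
  JE ≈ 15.59

Step 3: From AH = 15, AJ = 10, HJ = 12, by the inverse law of cosines:
  cos(∠HAJ) = (AH² + AJ² - HJ²) / (2·AH·AJ)
  ∠HAJ = 52.89°

Step 4: From HA = 15, HJ = 12, AJ = 10, by the inverse law of cosines:
  cos(∠AHJ) = (HA² + HJ² - AJ²) / (2·HA·HJ)
  ∠AHJ = 41.65°

Step 5: From JA = 10, JH = 12, AH = 15, by the inverse law of cosines:
  cos(∠AJH) = (JA² + JH² - AH²) / (2·JA·JH)
  ∠AJH = 85.46°

Step 6: From EJ = 15.59, JG = 2, and ∠EJG = 150°, by the law of cosines:
  EG² = EJ² + JG² - 2·EJ·JG·cos(150°) = 243.1 + 4 + 54.02 = 301.2
  EG ≈ 17.35

Step 7: From HB = 14, HM = 3·√61, BM = 11, by the inverse law of cosines:
  cos(∠BHM) = (HB² + HM² - BM²) / (2·HB·HM)
  ∠BHM = 17.99°

Step 8: From HJ = 12, HM = 3·√61, JM = 15, by the inverse law of cosines:
  cos(∠JHM) = (HJ² + HM² - JM²) / (2·HJ·HM)
  ∠JHM = 33.67°

Step 9: From JE = 15.59, JH = 12, EH = 4, by the inverse law of cosines:
  cos(∠EJH) = (JE² + JH² - EH²) / (2·JE·JH)
  ∠EJH = 7.37°

Step 10: From MB = 11, MH = 3·√61, BH = 14, by the inverse law of cosines:
  cos(∠BMH) = (MB² + MH² - BH²) / (2·MB·MH)
  ∠BMH = 23.14°

Step 11: From MH = 3·√61, MJ = 15, HJ = 12, by the inverse law of cosines:
  cos(∠HMJ) = (MH² + MJ² - HJ²) / (2·MH·MJ)
  ∠HMJ = 26.33°

Step 12: From EH = 4, EJ = 15.59, HJ = 12, by the inverse law of cosines:
  cos(∠HEJ) = (EH² + EJ² - HJ²) / (2·EH·EJ)
  ∠HEJ = 22.63°

Step 13: From BH = 14, BM = 11, HM = 3·√61, by the inverse law of cosines:
  cos(∠HBM) = (BH² + BM² - HM²) / (2·BH·BM)
  ∠HBM = 138.87°

Step 14: From EG = 17.35, EJ = 15.59, GJ = 2, by the inverse law of cosines:
  cos(∠GEJ) = (EG² + EJ² - GJ²) / (2·EG·EJ)
  ∠GEJ = 3.3°

Step 15: From GE = 17.35, GJ = 2, EJ = 15.59, by the inverse law of cosines:
  cos(∠EGJ) = (GE² + GJ² - EJ²) / (2·GE·GJ)
  ∠EGJ = 26.7°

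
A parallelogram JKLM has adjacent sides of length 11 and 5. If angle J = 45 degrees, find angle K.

In a parallelogram, consecutive angles are supplementary (sum to 180°).
angle K = 180 - angle J
angle K = 180 - 45
angle K = 135 degrees

135 degrees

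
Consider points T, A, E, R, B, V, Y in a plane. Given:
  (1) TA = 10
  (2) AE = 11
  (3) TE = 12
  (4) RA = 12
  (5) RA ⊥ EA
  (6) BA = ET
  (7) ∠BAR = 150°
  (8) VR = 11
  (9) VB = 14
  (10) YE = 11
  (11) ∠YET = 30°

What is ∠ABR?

From the given relations: BA = ET = 12.
Step 1: By the law of cosines on triangle BAR: BR² = 12² + 12² − 2·12·12·cos(150°) = 537.42, so BR ≈ 23.18.
Step 2: By the inverse law of cosines on triangle ABR: cos(∠ABR) = (12² + 23.18² − 12²) / (2·12·23.18) = 537.42/556.37 = 0.9659, so ∠ABR = 15°.

Therefore, the measure of angle ∠ABR = 15°.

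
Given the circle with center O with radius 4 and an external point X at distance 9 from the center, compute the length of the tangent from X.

tangent = √(d² - r²) = √(9² - 4²) = √(81 - 16) = √65 = sqrt(65)

sqrt(65)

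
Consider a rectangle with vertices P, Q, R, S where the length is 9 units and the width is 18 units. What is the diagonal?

A rectangle's diagonal splits it into two right triangles, with the diagonal as the hypotenuse.
By the Pythagorean theorem, d^2 = 9^2 + 18^2 = 405.
Therefore d = sqrt(405) = 9*sqrt(5).

9*sqrt(5)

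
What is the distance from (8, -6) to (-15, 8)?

d = sqrt((-15 - 8)^2 + (8 - -6)^2)
d = sqrt(-23^2 + 14^2)
d = sqrt(529 + 196)
d = sqrt(725) = 5*sqrt(29)

5*sqrt(29)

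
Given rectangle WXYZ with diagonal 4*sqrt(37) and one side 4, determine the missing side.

The diagonal of a rectangle forms a right triangle with the two sides.
Rearranging the Pythagorean theorem: missing side = sqrt(d^2 - known^2).
= sqrt(592 - 16) = sqrt(576) = 24.

24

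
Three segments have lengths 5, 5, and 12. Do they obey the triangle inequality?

Check the triangle inequality: 5 + 5 = 10 ≤ 12.
Since the sum of two sides does not exceed the third, no triangle can be formed.

No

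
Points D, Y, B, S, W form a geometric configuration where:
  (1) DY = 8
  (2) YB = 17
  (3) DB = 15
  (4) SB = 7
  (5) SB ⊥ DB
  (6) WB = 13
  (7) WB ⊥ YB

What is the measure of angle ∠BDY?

Step 1: By the inverse law of cosines on triangle BDY: cos(∠BDY) = (15² + 8² − 17²) / (2·15·8) = 0/240 = 0, so ∠BDY = 90°.

Therefore, the measure of angle ∠BDY = 90°.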